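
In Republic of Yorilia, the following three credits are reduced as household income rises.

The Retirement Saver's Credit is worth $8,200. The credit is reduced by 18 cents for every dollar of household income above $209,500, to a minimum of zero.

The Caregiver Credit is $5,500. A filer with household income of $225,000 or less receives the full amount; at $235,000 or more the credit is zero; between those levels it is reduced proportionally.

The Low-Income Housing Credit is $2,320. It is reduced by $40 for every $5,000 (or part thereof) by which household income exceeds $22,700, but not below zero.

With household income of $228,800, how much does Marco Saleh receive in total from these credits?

Retirement Saver's Credit: 18% of the $19,300 excess over $209,500 is $3,474; credit = $8,200 − $3,474 = $4,726.
Caregiver Credit: $228,800 is $3,800 into a $10,000 phase-out range, leaving 6,200/10,000 of the credit: $5,500 × 6,200/10,000 = $3,410.
Low-Income Housing Credit: income exceeds $22,700 by $206,100, which is 42 full-or-partial $5,000 increments; reduction = 42 × $40 = $1,680, leaving $640.
Total: $4,726 + $3,410 + $640 = $8,776.

$8,776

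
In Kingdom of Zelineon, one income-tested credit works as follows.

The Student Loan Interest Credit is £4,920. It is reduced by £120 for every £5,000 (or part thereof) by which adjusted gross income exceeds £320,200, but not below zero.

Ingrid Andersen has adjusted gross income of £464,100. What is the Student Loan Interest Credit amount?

Student Loan Interest Credit: income exceeds £320,200 by £143,900, which is 29 full-or-partial £5,000 increments; reduction = 29 × £120 = £3,480, leaving £1,440.

£1,440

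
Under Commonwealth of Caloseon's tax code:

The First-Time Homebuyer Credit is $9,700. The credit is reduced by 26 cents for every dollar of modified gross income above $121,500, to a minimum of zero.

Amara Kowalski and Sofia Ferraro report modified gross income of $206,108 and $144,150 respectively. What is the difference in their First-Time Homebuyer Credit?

$3,811

Amara ($206,108): First-Time Homebuyer Credit: 26% of the $84,608 excess over $121,500 is $21,998.08 ≥ base, so the credit is $0.
Sofia ($144,150): First-Time Homebuyer Credit: 26% of the $22,650 excess over $121,500 is $5,889; credit = $9,700 − $5,889 = $3,811.
Difference: |$0 − $3,811| = $3,811.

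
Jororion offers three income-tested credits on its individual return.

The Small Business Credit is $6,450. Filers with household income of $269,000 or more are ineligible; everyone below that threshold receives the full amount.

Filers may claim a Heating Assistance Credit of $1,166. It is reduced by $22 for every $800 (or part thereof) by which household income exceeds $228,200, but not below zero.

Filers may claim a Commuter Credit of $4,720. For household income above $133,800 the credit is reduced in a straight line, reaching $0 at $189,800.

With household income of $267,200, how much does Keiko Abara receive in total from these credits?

$6,538

Small Business Credit: $267,200 is below the $269,000 cutoff, so the full $6,450 applies.
Heating Assistance Credit: income exceeds $228,200 by $39,000, which is 49 full-or-partial $800 increments; reduction = 49 × $22 = $1,078, leaving $88.
Commuter Credit: $267,200 is at or above $189,800, so the credit is $0.
Total: $6,450 + $88 + $0 = $6,538.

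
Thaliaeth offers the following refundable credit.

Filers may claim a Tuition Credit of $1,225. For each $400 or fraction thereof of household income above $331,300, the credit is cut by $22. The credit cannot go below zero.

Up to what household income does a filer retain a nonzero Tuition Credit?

$353,300

After 55 increments the reduction is 55 × $22 = $1,210, leaving $15; one more increment wipes it out. Increment 55 ends at excess 55 × $400 = $22,000, so the highest qualifying income is $331,300 + $22,000 = $353,300.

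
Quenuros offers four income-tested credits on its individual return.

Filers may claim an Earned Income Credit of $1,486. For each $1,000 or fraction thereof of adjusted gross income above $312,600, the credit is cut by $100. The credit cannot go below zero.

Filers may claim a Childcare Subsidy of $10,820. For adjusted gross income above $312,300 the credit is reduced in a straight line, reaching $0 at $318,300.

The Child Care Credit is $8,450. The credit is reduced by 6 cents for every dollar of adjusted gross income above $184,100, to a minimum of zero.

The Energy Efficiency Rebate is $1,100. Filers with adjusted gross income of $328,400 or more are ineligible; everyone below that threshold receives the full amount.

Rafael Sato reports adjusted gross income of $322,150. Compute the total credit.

Earned Income Credit: income exceeds $312,600 by $9,550, which is 10 full-or-partial $1,000 increments; reduction = 10 × $100 = $1,000, leaving $486.
Childcare Subsidy: $322,150 is at or above $318,300, so the credit is $0.
Child Care Credit: 6% of the $138,050 excess over $184,100 is $8,283; credit = $8,450 − $8,283 = $167.
Energy Efficiency Rebate: $322,150 is below the $328,400 cutoff, so the full $1,100 applies.
Total: $486 + $0 + $167 + $1,100 = $1,753.

$1,753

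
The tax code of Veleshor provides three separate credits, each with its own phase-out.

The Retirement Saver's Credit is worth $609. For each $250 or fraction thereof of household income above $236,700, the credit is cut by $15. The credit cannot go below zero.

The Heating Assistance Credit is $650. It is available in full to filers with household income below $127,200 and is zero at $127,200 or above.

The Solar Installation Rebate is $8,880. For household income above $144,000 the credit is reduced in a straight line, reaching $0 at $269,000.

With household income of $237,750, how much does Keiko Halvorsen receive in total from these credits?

Retirement Saver's Credit: income exceeds $236,700 by $1,050, which is 5 full-or-partial $250 increments; reduction = 5 × $15 = $75, leaving $534.
Heating Assistance Credit: $237,750 meets or exceeds the $127,200 cutoff, so the credit is $0.
Solar Installation Rebate: $237,750 is $93,750 into a $125,000 phase-out range, leaving 31,250/125,000 of the credit: $8,880 × 31,250/125,000 = $2,220.
Total: $534 + $0 + $2,220 = $2,754.

$2,754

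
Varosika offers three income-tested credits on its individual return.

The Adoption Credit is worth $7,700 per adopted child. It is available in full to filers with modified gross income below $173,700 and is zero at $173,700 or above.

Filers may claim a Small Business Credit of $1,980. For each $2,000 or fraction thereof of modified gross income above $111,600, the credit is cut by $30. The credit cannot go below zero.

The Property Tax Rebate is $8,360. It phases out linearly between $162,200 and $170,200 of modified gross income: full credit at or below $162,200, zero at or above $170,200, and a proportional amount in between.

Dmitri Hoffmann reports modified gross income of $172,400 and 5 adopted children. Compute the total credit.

Adoption Credit: base = 5 × $7,700 = $38,500. $172,400 is below the $173,700 cutoff, so the full $38,500 applies.
Small Business Credit: income exceeds $111,600 by $60,800, which is 31 full-or-partial $2,000 increments; reduction = 31 × $30 = $930, leaving $1,050.
Property Tax Rebate: $172,400 is at or above $170,200, so the credit is $0.
Total: $38,500 + $1,050 + $0 = $39,550.

$39,550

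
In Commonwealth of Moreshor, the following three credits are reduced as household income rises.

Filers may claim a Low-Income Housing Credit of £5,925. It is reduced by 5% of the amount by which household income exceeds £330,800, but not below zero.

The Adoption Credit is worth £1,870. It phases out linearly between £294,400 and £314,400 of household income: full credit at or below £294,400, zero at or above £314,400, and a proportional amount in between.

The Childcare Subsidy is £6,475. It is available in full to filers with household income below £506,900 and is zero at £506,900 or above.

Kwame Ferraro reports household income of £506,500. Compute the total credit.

Low-Income Housing Credit: 5% of the £175,700 excess over £330,800 is £8,785 ≥ base, so the credit is £0.
Adoption Credit: £506,500 is at or above £314,400, so the credit is £0.
Childcare Subsidy: £506,500 is below the £506,900 cutoff, so the full £6,475 applies.
Total: £0 + £0 + £6,475 = £6,475.

£6,475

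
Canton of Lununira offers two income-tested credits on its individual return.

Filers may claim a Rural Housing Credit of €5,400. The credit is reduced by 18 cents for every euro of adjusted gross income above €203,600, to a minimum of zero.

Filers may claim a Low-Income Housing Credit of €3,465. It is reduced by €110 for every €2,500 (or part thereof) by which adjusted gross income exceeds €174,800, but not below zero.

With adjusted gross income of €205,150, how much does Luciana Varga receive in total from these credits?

€7,156

Rural Housing Credit: 18% of the €1,550 excess over €203,600 is €279; credit = €5,400 − €279 = €5,121.
Low-Income Housing Credit: income exceeds €174,800 by €30,350, which is 13 full-or-partial €2,500 increments; reduction = 13 × €110 = €1,430, leaving €2,035.
Total: €5,121 + €2,035 = €7,156.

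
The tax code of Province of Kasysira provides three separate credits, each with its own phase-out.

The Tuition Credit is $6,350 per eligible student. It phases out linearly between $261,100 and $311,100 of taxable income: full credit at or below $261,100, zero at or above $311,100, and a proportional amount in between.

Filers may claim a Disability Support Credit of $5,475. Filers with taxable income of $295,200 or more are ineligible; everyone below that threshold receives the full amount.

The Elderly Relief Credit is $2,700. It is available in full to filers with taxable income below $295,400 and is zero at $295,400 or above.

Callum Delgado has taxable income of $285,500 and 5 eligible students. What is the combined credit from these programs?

Tuition Credit: base = 5 × $6,350 = $31,750. $285,500 is $24,400 into a $50,000 phase-out range, leaving 25,600/50,000 of the credit: $31,750 × 25,600/50,000 = $16,256.
Disability Support Credit: $285,500 is below the $295,200 cutoff, so the full $5,475 applies.
Elderly Relief Credit: $285,500 is below the $295,400 cutoff, so the full $2,700 applies.
Total: $16,256 + $5,475 + $2,700 = $24,431.

$24,431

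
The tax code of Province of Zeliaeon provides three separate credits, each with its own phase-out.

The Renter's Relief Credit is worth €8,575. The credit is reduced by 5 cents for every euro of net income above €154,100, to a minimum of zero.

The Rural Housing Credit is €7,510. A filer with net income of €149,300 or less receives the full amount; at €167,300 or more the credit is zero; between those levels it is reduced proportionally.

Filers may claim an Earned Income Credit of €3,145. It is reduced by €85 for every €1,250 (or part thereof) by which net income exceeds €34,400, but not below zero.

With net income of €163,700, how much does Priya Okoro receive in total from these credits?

Renter's Relief Credit: 5% of the €9,600 excess over €154,100 is €480; credit = €8,575 − €480 = €8,095.
Rural Housing Credit: €163,700 is €14,400 into a €18,000 phase-out range, leaving 3,600/18,000 of the credit: €7,510 × 3,600/18,000 = €1,502.
Earned Income Credit: income exceeds €34,400 by €129,300 → 104 increments × €85 = €8,840 ≥ base, so the credit is €0.
Total: €8,095 + €1,502 + €0 = €9,597.

€9,597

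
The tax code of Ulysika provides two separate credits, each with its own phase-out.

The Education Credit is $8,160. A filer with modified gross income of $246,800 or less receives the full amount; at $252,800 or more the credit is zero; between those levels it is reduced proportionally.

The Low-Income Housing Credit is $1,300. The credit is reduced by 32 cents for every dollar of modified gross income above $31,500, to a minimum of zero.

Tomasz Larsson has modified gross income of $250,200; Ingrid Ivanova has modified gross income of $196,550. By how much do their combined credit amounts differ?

Tomasz ($250,200): Education Credit: $250,200 is $3,400 into a $6,000 phase-out range, leaving 2,600/6,000 of the credit: $8,160 × 2,600/6,000 = $3,536. Low-Income Housing Credit: 32% of the $218,700 excess over $31,500 is $69,984 ≥ base, so the credit is $0. total $3,536 + $0 = $3,536
Ingrid ($196,550): Education Credit: $196,550 is at or below the $246,800 threshold, so the full $8,160 applies. Low-Income Housing Credit: 32% of the $165,050 excess over $31,500 is $52,816 ≥ base, so the credit is $0. total $8,160 + $0 = $8,160
Difference: |$3,536 − $8,160| = $4,624.

$4,624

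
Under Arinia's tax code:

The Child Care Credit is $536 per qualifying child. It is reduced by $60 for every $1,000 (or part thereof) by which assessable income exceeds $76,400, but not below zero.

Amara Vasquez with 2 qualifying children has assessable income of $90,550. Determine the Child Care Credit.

$172

Child Care Credit: base = 2 × $536 = $1,072. income exceeds $76,400 by $14,150, which is 15 full-or-partial $1,000 increments; reduction = 15 × $60 = $900, leaving $172.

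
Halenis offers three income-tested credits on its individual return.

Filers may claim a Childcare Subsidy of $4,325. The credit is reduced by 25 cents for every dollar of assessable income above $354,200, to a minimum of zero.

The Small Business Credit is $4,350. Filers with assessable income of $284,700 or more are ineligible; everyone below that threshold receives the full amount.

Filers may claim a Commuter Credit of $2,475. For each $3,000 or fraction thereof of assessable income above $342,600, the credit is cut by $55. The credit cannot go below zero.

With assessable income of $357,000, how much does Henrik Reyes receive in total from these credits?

$5,825

Childcare Subsidy: 25% of the $2,800 excess over $354,200 is $700; credit = $4,325 − $700 = $3,625.
Small Business Credit: $357,000 meets or exceeds the $284,700 cutoff, so the credit is $0.
Commuter Credit: income exceeds $342,600 by $14,400, which is 5 full-or-partial $3,000 increments; reduction = 5 × $55 = $275, leaving $2,200.
Total: $3,625 + $0 + $2,200 = $5,825.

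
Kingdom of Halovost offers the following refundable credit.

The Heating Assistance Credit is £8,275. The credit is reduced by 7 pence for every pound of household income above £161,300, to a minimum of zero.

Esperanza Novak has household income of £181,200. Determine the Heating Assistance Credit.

Heating Assistance Credit: 7% of the £19,900 excess over £161,300 is £1,393; credit = £8,275 − £1,393 = £6,882.

£6,882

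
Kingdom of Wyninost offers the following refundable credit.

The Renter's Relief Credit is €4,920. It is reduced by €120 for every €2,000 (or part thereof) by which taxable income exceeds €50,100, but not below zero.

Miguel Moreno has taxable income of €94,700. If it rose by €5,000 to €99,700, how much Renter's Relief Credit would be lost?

At €94,700 — income exceeds €50,100 by €44,600, which is 23 full-or-partial €2,000 increments; reduction = 23 × €120 = €2,760, leaving €2,160.
At €99,700 — income exceeds €50,100 by €49,600, which is 25 full-or-partial €2,000 increments; reduction = 25 × €120 = €3,000, leaving €1,920.
Lost: €2,160 − €1,920 = €240.

€240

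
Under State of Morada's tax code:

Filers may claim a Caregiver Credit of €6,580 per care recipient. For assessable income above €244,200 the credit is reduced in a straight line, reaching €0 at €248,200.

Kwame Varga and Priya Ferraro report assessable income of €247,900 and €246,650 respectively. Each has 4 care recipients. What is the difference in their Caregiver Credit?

Kwame (€247,900): Caregiver Credit: base = 4 × €6,580 = €26,320. €247,900 is €3,700 into a €4,000 phase-out range, leaving 300/4,000 of the credit: €26,320 × 300/4,000 = €1,974.
Priya (€246,650): Caregiver Credit: base = 4 × €6,580 = €26,320. €246,650 is €2,450 into a €4,000 phase-out range, leaving 1,550/4,000 of the credit: €26,320 × 1,550/4,000 = €10,199.
Difference: |€1,974 − €10,199| = €8,225.

€8,225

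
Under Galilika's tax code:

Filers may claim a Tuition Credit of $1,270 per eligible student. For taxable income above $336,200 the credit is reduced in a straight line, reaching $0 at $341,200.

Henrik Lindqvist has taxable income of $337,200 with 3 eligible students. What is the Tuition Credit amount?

$3,048

Tuition Credit: base = 3 × $1,270 = $3,810. $337,200 is $1,000 into a $5,000 phase-out range, leaving 4,000/5,000 of the credit: $3,810 × 4,000/5,000 = $3,048.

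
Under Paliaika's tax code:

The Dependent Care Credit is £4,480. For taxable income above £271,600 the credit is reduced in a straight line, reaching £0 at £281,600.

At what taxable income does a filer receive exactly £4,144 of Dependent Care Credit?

£272,350

£4,144 is 4,144/4,480 of the full £4,480, so 336/4,480 of the £10,000 range has been used: income = £271,600 + £10,000 × 336/4,480 = £272,350.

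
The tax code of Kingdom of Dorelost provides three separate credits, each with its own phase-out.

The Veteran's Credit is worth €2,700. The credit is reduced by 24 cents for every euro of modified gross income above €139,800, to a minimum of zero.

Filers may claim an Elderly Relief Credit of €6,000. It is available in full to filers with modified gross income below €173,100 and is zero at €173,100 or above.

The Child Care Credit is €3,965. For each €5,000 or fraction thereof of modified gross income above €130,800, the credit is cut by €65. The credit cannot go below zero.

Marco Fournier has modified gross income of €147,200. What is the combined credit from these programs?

€10,629

Veteran's Credit: 24% of the €7,400 excess over €139,800 is €1,776; credit = €2,700 − €1,776 = €924.
Elderly Relief Credit: €147,200 is below the €173,100 cutoff, so the full €6,000 applies.
Child Care Credit: income exceeds €130,800 by €16,400, which is 4 full-or-partial €5,000 increments; reduction = 4 × €65 = €260, leaving €3,705.
Total: €924 + €6,000 + €3,705 = €10,629.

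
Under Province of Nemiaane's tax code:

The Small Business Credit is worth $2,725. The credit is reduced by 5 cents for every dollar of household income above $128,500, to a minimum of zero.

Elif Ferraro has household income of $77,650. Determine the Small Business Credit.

Small Business Credit: $77,650 is at or below the $128,500 threshold, so the full $2,725 applies.

$2,725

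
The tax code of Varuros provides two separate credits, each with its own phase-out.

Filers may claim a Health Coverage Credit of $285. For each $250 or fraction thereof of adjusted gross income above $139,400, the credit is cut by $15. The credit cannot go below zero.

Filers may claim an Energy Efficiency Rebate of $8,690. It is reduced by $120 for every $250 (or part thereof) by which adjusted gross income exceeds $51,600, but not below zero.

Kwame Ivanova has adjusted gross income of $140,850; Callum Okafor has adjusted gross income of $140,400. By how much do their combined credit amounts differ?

Kwame ($140,850): Health Coverage Credit: income exceeds $139,400 by $1,450, which is 6 full-or-partial $250 increments; reduction = 6 × $15 = $90, leaving $195. Energy Efficiency Rebate: income exceeds $51,600 by $89,250 → 357 increments × $120 = $42,840 ≥ base, so the credit is $0. total $195 + $0 = $195
Callum ($140,400): Health Coverage Credit: income exceeds $139,400 by $1,000, which is 4 full-or-partial $250 increments; reduction = 4 × $15 = $60, leaving $225. Energy Efficiency Rebate: income exceeds $51,600 by $88,800 → 356 increments × $120 = $42,720 ≥ base, so the credit is $0. total $225 + $0 = $225
Difference: |$195 − $225| = $30.

$30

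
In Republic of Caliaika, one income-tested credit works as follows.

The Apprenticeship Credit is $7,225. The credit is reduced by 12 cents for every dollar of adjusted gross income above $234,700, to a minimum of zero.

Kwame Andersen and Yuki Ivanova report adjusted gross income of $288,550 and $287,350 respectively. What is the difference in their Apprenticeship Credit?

Kwame ($288,550): Apprenticeship Credit: 12% of the $53,850 excess over $234,700 is $6,462; credit = $7,225 − $6,462 = $763.
Yuki ($287,350): Apprenticeship Credit: 12% of the $52,650 excess over $234,700 is $6,318; credit = $7,225 − $6,318 = $907.
Difference: |$763 − $907| = $144.

$144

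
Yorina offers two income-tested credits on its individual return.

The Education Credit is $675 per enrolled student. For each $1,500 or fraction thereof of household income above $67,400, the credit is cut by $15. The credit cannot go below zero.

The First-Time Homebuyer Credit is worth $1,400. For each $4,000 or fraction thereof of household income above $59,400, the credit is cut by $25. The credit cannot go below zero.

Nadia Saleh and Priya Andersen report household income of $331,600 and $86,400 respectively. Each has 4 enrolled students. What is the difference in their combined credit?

$3,685

Nadia ($331,600): Education Credit: base = 4 × $675 = $2,700. income exceeds $67,400 by $264,200, which is 177 full-or-partial $1,500 increments; reduction = 177 × $15 = $2,655, leaving $45. First-Time Homebuyer Credit: income exceeds $59,400 by $272,200 → 69 increments × $25 = $1,725 ≥ base, so the credit is $0. total $45 + $0 = $45
Priya ($86,400): Education Credit: base = 4 × $675 = $2,700. income exceeds $67,400 by $19,000, which is 13 full-or-partial $1,500 increments; reduction = 13 × $15 = $195, leaving $2,505. First-Time Homebuyer Credit: income exceeds $59,400 by $27,000, which is 7 full-or-partial $4,000 increments; reduction = 7 × $25 = $175, leaving $1,225. total $2,505 + $1,225 = $3,730
Difference: |$45 − $3,730| = $3,685.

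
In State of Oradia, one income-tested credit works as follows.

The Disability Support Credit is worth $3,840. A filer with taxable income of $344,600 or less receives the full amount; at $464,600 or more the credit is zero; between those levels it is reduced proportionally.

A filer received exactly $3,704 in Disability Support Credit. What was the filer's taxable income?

$3,704 is 3,704/3,840 of the full $3,840, so 136/3,840 of the $120,000 range has been used: income = $344,600 + $120,000 × 136/3,840 = $348,850.

$348,850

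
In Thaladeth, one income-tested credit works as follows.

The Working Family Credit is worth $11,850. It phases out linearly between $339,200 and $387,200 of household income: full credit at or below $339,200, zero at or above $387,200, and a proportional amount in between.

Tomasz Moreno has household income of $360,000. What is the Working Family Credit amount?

Working Family Credit: $360,000 is $20,800 into a $48,000 phase-out range, leaving 27,200/48,000 of the credit: $11,850 × 27,200/48,000 = $6,715.

$6,715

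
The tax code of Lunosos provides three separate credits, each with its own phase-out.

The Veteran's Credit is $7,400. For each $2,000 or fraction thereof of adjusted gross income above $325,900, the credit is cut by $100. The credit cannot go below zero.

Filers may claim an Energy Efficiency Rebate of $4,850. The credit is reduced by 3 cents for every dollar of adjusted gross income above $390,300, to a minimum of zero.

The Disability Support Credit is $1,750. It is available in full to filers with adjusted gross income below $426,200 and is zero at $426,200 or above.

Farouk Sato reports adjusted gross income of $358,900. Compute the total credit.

$12,300

Veteran's Credit: income exceeds $325,900 by $33,000, which is 17 full-or-partial $2,000 increments; reduction = 17 × $100 = $1,700, leaving $5,700.
Energy Efficiency Rebate: $358,900 is at or below the $390,300 threshold, so the full $4,850 applies.
Disability Support Credit: $358,900 is below the $426,200 cutoff, so the full $1,750 applies.
Total: $5,700 + $4,850 + $1,750 = $12,300.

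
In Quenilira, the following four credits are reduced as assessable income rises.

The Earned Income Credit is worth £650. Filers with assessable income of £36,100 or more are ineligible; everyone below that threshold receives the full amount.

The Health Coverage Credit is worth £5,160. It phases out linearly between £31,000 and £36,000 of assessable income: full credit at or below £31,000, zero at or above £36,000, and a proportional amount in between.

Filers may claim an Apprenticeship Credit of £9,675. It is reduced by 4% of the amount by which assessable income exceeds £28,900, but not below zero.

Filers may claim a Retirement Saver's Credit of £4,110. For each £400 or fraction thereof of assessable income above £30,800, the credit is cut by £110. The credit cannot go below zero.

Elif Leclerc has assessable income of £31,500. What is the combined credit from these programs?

£18,755

Earned Income Credit: £31,500 is below the £36,100 cutoff, so the full £650 applies.
Health Coverage Credit: £31,500 is £500 into a £5,000 phase-out range, leaving 4,500/5,000 of the credit: £5,160 × 4,500/5,000 = £4,644.
Apprenticeship Credit: 4% of the £2,600 excess over £28,900 is £104; credit = £9,675 − £104 = £9,571.
Retirement Saver's Credit: income exceeds £30,800 by £700, which is 2 full-or-partial £400 increments; reduction = 2 × £110 = £220, leaving £3,890.
Total: £650 + £4,644 + £9,571 + £3,890 = £18,755.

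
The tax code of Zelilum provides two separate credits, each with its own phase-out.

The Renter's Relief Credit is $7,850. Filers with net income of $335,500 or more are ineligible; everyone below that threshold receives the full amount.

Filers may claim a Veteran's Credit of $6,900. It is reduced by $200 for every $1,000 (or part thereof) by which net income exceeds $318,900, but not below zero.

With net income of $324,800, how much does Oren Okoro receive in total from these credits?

Renter's Relief Credit: $324,800 is below the $335,500 cutoff, so the full $7,850 applies.
Veteran's Credit: income exceeds $318,900 by $5,900, which is 6 full-or-partial $1,000 increments; reduction = 6 × $200 = $1,200, leaving $5,700.
Total: $7,850 + $5,700 = $13,550.

$13,550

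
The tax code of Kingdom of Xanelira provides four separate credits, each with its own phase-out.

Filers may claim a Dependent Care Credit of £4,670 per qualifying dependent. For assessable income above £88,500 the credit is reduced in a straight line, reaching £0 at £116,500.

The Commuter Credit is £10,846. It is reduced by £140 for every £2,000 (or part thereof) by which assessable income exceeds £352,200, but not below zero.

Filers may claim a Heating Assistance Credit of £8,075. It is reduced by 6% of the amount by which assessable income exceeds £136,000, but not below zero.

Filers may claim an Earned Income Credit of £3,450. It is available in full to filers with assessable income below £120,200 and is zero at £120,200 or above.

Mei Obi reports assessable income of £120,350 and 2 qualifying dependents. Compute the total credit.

Dependent Care Credit: base = 2 × £4,670 = £9,340. £120,350 is at or above £116,500, so the credit is £0.
Commuter Credit: £120,350 is at or below the £352,200 threshold, so the full £10,846 applies.
Heating Assistance Credit: £120,350 is at or below the £136,000 threshold, so the full £8,075 applies.
Earned Income Credit: £120,350 meets or exceeds the £120,200 cutoff, so the credit is £0.
Total: £0 + £10,846 + £8,075 + £0 = £18,921.

£18,921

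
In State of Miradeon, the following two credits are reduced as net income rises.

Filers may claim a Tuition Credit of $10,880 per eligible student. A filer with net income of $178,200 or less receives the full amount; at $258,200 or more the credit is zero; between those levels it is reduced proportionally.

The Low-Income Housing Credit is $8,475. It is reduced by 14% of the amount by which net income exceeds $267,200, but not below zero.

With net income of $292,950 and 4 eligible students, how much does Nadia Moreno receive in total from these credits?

$4,870

Tuition Credit: base = 4 × $10,880 = $43,520. $292,950 is at or above $258,200, so the credit is $0.
Low-Income Housing Credit: 14% of the $25,750 excess over $267,200 is $3,605; credit = $8,475 − $3,605 = $4,870.
Total: $0 + $4,870 = $4,870.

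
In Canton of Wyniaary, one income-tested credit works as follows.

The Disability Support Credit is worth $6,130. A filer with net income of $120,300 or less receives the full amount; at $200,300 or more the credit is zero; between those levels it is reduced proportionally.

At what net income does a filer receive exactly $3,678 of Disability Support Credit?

$152,300

$3,678 is 3,678/6,130 of the full $6,130, so 2,452/6,130 of the $80,000 range has been used: income = $120,300 + $80,000 × 2,452/6,130 = $152,300.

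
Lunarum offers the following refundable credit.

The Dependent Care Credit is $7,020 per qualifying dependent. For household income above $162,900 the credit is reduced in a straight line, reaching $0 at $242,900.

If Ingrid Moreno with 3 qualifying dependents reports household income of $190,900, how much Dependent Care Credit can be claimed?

Dependent Care Credit: base = 3 × $7,020 = $21,060. $190,900 is $28,000 into a $80,000 phase-out range, leaving 52,000/80,000 of the credit: $21,060 × 52,000/80,000 = $13,689.

$13,689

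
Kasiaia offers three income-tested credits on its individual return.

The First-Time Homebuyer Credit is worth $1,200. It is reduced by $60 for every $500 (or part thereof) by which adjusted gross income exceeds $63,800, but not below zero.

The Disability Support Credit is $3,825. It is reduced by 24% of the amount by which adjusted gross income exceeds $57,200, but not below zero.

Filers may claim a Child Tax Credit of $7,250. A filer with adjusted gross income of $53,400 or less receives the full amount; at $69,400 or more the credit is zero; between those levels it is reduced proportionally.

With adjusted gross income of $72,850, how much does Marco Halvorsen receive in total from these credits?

First-Time Homebuyer Credit: income exceeds $63,800 by $9,050, which is 19 full-or-partial $500 increments; reduction = 19 × $60 = $1,140, leaving $60.
Disability Support Credit: 24% of the $15,650 excess over $57,200 is $3,756; credit = $3,825 − $3,756 = $69.
Child Tax Credit: $72,850 is at or above $69,400, so the credit is $0.
Total: $60 + $69 + $0 = $129.

$129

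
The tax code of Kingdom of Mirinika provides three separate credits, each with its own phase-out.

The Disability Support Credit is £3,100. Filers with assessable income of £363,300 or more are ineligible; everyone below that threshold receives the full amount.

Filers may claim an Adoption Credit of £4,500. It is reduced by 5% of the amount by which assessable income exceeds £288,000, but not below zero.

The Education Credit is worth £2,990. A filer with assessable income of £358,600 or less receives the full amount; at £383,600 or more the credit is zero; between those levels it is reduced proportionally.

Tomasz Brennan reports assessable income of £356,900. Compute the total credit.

£7,145

Disability Support Credit: £356,900 is below the £363,300 cutoff, so the full £3,100 applies.
Adoption Credit: 5% of the £68,900 excess over £288,000 is £3,445; credit = £4,500 − £3,445 = £1,055.
Education Credit: £356,900 is at or below the £358,600 threshold, so the full £2,990 applies.
Total: £3,100 + £1,055 + £2,990 = £7,145.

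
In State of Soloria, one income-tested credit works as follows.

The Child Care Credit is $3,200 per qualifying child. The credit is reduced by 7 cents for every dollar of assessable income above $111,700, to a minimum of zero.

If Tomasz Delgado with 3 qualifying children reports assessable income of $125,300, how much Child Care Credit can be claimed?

Child Care Credit: base = 3 × $3,200 = $9,600. 7% of the $13,600 excess over $111,700 is $952; credit = $9,600 − $952 = $8,648.

$8,648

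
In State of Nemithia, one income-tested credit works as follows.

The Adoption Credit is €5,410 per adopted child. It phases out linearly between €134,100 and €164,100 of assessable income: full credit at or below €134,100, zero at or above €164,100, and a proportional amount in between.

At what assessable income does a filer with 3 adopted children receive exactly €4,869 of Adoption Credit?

€155,100

Full credit = 3 × €5,410 = €16,230.
€4,869 is 4,869/16,230 of the full €16,230, so 11,361/16,230 of the €30,000 range has been used: income = €134,100 + €30,000 × 11,361/16,230 = €155,100.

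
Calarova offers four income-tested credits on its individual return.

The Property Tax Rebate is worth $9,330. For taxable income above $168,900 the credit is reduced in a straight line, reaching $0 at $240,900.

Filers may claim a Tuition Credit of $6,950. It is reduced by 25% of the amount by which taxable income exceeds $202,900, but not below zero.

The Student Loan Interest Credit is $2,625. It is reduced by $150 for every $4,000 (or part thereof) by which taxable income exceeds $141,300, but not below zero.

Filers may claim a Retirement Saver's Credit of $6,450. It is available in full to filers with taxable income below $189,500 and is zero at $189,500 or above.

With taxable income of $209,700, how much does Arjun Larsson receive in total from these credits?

Property Tax Rebate: $209,700 is $40,800 into a $72,000 phase-out range, leaving 31,200/72,000 of the credit: $9,330 × 31,200/72,000 = $4,043.
Tuition Credit: 25% of the $6,800 excess over $202,900 is $1,700; credit = $6,950 − $1,700 = $5,250.
Student Loan Interest Credit: income exceeds $141,300 by $68,400 → 18 increments × $150 = $2,700 ≥ base, so the credit is $0.
Retirement Saver's Credit: $209,700 meets or exceeds the $189,500 cutoff, so the credit is $0.
Total: $4,043 + $5,250 + $0 + $0 = $9,293.

$9,293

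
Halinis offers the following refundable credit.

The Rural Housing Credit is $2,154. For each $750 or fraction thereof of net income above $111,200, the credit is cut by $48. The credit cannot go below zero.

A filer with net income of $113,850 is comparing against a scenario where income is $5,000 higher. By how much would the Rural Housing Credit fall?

At $113,850 — income exceeds $111,200 by $2,650, which is 4 full-or-partial $750 increments; reduction = 4 × $48 = $192, leaving $1,962.
At $118,850 — income exceeds $111,200 by $7,650, which is 11 full-or-partial $750 increments; reduction = 11 × $48 = $528, leaving $1,626.
Lost: $1,962 − $1,626 = $336.

$336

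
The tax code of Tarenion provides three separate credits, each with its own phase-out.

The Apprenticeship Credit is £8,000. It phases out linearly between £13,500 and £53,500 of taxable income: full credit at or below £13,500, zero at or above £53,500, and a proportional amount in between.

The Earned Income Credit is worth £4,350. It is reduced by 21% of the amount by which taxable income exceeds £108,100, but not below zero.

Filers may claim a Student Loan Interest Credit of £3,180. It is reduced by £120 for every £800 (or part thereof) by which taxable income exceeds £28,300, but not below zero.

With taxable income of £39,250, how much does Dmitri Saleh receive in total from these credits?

Apprenticeship Credit: £39,250 is £25,750 into a £40,000 phase-out range, leaving 14,250/40,000 of the credit: £8,000 × 14,250/40,000 = £2,850.
Earned Income Credit: £39,250 is at or below the £108,100 threshold, so the full £4,350 applies.
Student Loan Interest Credit: income exceeds £28,300 by £10,950, which is 14 full-or-partial £800 increments; reduction = 14 × £120 = £1,680, leaving £1,500.
Total: £2,850 + £4,350 + £1,500 = £8,700.

£8,700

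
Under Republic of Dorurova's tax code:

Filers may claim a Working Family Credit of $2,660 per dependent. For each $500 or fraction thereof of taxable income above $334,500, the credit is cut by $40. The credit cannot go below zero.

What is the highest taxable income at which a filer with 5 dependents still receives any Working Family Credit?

$500,500

Full credit = 5 × $2,660 = $13,300.
After 332 increments the reduction is 332 × $40 = $13,280, leaving $20; one more increment wipes it out. Increment 332 ends at excess 332 × $500 = $166,000, so the highest qualifying income is $334,500 + $166,000 = $500,500.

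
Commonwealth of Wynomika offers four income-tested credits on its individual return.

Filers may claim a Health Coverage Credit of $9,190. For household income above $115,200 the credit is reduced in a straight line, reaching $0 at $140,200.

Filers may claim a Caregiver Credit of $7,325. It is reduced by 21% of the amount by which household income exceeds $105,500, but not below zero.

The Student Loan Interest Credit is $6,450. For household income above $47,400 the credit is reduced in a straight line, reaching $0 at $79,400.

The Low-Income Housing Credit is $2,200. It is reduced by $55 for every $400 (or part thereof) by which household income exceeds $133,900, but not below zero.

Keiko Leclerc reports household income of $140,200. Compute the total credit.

Health Coverage Credit: $140,200 is at or above $140,200, so the credit is $0.
Caregiver Credit: 21% of the $34,700 excess over $105,500 is $7,287; credit = $7,325 − $7,287 = $38.
Student Loan Interest Credit: $140,200 is at or above $79,400, so the credit is $0.
Low-Income Housing Credit: income exceeds $133,900 by $6,300, which is 16 full-or-partial $400 increments; reduction = 16 × $55 = $880, leaving $1,320.
Total: $0 + $38 + $0 + $1,320 = $1,358.

$1,358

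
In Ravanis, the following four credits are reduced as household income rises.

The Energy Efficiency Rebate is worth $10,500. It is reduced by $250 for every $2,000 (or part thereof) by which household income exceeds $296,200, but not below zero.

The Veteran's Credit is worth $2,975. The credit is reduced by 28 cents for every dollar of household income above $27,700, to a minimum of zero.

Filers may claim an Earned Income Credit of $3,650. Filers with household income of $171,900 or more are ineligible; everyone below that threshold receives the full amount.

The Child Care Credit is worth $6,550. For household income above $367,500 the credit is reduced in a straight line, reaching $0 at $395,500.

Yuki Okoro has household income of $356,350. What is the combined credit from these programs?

$9,300

Energy Efficiency Rebate: income exceeds $296,200 by $60,150, which is 31 full-or-partial $2,000 increments; reduction = 31 × $250 = $7,750, leaving $2,750.
Veteran's Credit: 28% of the $328,650 excess over $27,700 is $92,022 ≥ base, so the credit is $0.
Earned Income Credit: $356,350 meets or exceeds the $171,900 cutoff, so the credit is $0.
Child Care Credit: $356,350 is at or below the $367,500 threshold, so the full $6,550 applies.
Total: $2,750 + $0 + $0 + $6,550 = $9,300.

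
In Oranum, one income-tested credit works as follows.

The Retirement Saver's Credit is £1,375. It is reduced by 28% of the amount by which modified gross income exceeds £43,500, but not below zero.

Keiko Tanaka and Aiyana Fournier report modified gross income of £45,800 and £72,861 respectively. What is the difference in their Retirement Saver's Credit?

Keiko (£45,800): Retirement Saver's Credit: 28% of the £2,300 excess over £43,500 is £644; credit = £1,375 − £644 = £731.
Aiyana (£72,861): Retirement Saver's Credit: 28% of the £29,361 excess over £43,500 is £8,221.08 ≥ base, so the credit is £0.
Difference: |£731 − £0| = £731.

£731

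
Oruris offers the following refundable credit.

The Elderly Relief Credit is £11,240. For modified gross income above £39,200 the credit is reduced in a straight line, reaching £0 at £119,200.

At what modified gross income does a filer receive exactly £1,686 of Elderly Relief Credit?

£107,200

£1,686 is 1,686/11,240 of the full £11,240, so 9,554/11,240 of the £80,000 range has been used: income = £39,200 + £80,000 × 9,554/11,240 = £107,200.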